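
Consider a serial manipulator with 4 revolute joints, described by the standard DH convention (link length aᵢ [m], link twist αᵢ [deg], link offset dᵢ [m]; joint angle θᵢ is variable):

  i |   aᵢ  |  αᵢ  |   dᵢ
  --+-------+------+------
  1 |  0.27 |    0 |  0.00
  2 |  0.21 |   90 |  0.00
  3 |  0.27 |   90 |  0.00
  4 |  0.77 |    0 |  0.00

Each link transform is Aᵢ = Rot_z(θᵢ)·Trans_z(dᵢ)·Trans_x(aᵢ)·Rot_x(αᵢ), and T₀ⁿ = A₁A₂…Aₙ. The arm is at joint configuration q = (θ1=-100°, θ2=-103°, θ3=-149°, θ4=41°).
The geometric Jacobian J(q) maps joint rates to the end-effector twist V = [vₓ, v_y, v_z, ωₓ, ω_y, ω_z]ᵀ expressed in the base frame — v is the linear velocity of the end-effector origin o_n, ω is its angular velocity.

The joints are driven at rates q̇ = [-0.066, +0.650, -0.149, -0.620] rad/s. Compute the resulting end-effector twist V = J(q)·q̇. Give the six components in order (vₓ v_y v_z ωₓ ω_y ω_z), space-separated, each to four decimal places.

o_n = [0.6288, -0.0039, -0.4384]
J₁: ẑ×o_n = [0.0039, 0.6288, -0.0000], ω = ẑ
J2: z=[0.0000, 0.0000, 1.0000] o=[-0.0469, -0.2659, 0.0000] → [-0.2620, 0.6756, 0.0000, 0.0000, 0.0000, 1.0000]
J3: z=[0.3907, 0.9205, 0.0000] o=[-0.2402, -0.1838, 0.0000] → [-0.4035, 0.1713, -0.7296, 0.3907, 0.9205, 0.0000]
J4: z=[0.4741, -0.2012, 0.8572] o=[-0.0272, -0.2743, -0.1391] → [-0.1715, 0.7041, 0.2602, 0.4741, -0.2012, 0.8572]
V = J·q̇ = [-0.0041, -0.0644, -0.0526, -0.3522, -0.0124, 0.0526]

-0.0041 -0.0644 -0.0526 -0.3522 -0.0124 0.0526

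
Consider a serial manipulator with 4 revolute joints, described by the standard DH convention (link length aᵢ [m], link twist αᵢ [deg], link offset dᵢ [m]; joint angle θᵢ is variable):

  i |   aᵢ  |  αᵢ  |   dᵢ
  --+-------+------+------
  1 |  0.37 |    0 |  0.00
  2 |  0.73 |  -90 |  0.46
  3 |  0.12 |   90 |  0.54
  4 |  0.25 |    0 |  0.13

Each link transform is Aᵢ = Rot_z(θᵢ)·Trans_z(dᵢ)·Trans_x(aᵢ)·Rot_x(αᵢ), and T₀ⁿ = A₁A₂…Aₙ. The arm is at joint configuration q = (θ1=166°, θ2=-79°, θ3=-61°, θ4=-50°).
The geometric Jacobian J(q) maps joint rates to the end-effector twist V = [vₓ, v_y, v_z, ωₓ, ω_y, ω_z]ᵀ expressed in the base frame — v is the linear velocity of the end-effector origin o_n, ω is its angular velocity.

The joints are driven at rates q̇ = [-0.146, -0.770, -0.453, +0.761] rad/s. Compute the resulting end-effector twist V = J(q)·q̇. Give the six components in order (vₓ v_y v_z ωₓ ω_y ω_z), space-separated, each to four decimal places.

0.5923 0.2725 0.1376 0.4175 -0.6884 -0.5471

o_n = [-0.6676, 0.8591, 0.7685]
J₁: ẑ×o_n = [-0.8591, -0.6676, 0.0000], ω = ẑ
J2: z=[0.0000, 0.0000, 1.0000] o=[-0.3590, 0.0895, 0.0000] → [-0.7696, -0.3086, 0.0000, 0.0000, 0.0000, 1.0000]
J3: z=[-0.9986, 0.0523, 0.0000] o=[-0.3208, 0.8185, 0.4600] → [0.0161, 0.3081, -0.0224, -0.9986, 0.0523, 0.0000]
J4: z=[-0.0458, -0.8734, 0.4848] o=[-0.8570, 0.9049, 0.5650] → [-0.1556, 0.1011, 0.1675, -0.0458, -0.8734, 0.4848]
V = J·q̇ = [0.5923, 0.2725, 0.1376, 0.4175, -0.6884, -0.5471]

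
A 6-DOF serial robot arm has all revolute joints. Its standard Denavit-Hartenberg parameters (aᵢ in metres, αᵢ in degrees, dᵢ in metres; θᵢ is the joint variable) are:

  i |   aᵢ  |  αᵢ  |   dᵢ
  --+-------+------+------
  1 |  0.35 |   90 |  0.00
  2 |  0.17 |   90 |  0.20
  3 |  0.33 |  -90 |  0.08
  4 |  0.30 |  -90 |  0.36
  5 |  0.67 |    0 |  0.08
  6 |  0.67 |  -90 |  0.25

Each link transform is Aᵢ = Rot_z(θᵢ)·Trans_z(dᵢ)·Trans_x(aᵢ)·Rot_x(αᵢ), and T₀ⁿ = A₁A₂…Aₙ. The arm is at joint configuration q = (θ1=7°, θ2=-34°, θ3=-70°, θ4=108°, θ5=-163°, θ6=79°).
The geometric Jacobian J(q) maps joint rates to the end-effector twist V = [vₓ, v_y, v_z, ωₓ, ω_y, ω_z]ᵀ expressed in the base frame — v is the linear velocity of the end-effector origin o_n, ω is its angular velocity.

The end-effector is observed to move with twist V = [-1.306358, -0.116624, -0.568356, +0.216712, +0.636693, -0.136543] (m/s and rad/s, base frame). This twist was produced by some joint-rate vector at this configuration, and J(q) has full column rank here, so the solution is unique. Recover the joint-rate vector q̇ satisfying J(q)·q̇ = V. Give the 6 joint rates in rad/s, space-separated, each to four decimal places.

o_n = [1.2804, -0.3710, -1.1207]
J₁: ẑ×o_n = [0.3710, 1.2804, -0.0000], ω = ẑ
J2: z=[0.1219, -0.9925, 0.0000] o=[0.3474, 0.0427, 0.0000] → [1.1123, 0.1366, 0.8757, 0.1219, -0.9925, 0.0000]
J3: z=[-0.5550, -0.0681, -0.8290] o=[0.5117, -0.1387, -0.0951] → [-0.1227, -1.2066, 0.1813, -0.5550, -0.0681, -0.8290]
J4: z=[0.8149, -0.2445, -0.5255] o=[0.5223, 0.1751, -0.2245] → [-0.0678, 0.3320, -0.2596, 0.8149, -0.2445, -0.5255]
J5: z=[-0.3303, -0.9410, -0.0743] o=[0.9586, 0.0168, -0.1594] → [0.8757, -0.3414, 0.4309, -0.3303, -0.9410, -0.0743]
J6: z=[-0.3303, -0.9410, -0.0743] o=[0.7866, 0.0436, -0.8113] → [0.2603, -0.1389, 0.6016, -0.3303, -0.9410, -0.0743]
q̇ = J⁺·V = [-0.7550, -0.7370, -0.7280, -0.0520, -0.5570, 0.7240]

-0.7550 -0.7370 -0.7280 -0.0520 -0.5570 0.7240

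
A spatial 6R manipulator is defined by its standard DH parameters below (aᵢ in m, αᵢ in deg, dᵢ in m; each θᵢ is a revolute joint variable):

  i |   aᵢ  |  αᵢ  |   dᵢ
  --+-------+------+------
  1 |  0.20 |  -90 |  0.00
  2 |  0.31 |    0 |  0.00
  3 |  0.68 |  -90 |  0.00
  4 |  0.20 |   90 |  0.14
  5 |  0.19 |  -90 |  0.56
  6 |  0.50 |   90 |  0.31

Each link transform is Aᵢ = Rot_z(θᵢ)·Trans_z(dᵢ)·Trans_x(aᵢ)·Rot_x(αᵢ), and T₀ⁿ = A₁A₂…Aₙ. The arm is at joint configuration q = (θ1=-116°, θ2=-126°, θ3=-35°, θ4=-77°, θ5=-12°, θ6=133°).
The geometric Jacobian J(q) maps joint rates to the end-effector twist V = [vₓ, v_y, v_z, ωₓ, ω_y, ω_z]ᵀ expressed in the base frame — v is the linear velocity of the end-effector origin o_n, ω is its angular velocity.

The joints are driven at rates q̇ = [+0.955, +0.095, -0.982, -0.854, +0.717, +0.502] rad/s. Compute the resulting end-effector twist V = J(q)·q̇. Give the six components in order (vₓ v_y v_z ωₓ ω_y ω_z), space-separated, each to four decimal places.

-0.5951 0.6316 -0.4283 -0.7889 -0.1940 0.3920

o_n = [0.2803, 0.2154, 0.8679]
J₁: ẑ×o_n = [-0.2154, 0.2803, 0.0000], ω = ẑ
J2: z=[0.8988, -0.4384, 0.0000] o=[-0.0877, -0.1798, 0.0000] → [-0.3804, -0.7800, 0.5165, 0.8988, -0.4384, 0.0000]
J3: z=[0.8988, -0.4384, 0.0000] o=[-0.0078, -0.0160, 0.2508] → [-0.2705, -0.5546, 0.3342, 0.8988, -0.4384, 0.0000]
J4: z=[-0.1427, -0.2926, 0.9455] o=[0.2741, 0.5619, 0.4722] → [0.2118, 0.0623, 0.0513, -0.1427, -0.2926, 0.9455]
J5: z=[-0.2017, -0.9267, -0.3172] o=[0.4479, 0.4737, 0.6192] → [-0.3124, 0.1033, -0.1032, -0.2017, -0.9267, -0.3172]
J6: z=[0.0619, -0.3353, 0.9401] o=[0.5207, -0.0775, 0.4178] → [-0.4262, -0.2538, -0.0625, 0.0619, -0.3353, 0.9401]
V = J·q̇ = [-0.5951, 0.6316, -0.4283, -0.7889, -0.1940, 0.3920]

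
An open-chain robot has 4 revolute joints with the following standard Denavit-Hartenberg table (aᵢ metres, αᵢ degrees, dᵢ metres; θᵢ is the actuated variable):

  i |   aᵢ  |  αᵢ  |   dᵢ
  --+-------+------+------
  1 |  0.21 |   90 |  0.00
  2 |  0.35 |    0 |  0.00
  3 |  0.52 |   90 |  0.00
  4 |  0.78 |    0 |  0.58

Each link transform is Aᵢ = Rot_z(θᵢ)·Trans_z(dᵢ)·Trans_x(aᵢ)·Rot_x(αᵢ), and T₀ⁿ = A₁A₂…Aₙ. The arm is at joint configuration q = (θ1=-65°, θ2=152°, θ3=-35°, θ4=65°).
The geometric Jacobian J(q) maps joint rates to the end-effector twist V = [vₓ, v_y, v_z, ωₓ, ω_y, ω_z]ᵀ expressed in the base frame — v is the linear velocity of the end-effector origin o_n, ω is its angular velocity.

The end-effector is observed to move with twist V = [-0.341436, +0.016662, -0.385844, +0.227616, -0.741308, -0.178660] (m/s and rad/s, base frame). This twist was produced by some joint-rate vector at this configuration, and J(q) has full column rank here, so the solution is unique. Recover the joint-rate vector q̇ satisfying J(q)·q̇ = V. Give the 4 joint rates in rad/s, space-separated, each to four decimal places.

o_n = [-0.6272, -0.3278, 1.1847]
J₁: ẑ×o_n = [0.3278, -0.6272, 0.0000], ω = ẑ
J2: z=[-0.9063, -0.4226, 0.0000] o=[0.0887, -0.1903, 0.0000] → [-0.5007, 1.0737, -0.1780, -0.9063, -0.4226, 0.0000]
J3: z=[-0.9063, -0.4226, 0.0000] o=[-0.0419, 0.0898, 0.1643] → [-0.4312, 0.9248, 0.1311, -0.9063, -0.4226, 0.0000]
J4: z=[0.3766, -0.8075, 0.4540] o=[-0.1416, 0.3037, 0.6276] → [-0.1631, -0.4302, -0.6299, 0.3766, -0.8075, 0.4540]
q̇ = J⁺·V = [-0.5700, -0.4630, 0.5700, 0.8620]

-0.5700 -0.4630 0.5700 0.8620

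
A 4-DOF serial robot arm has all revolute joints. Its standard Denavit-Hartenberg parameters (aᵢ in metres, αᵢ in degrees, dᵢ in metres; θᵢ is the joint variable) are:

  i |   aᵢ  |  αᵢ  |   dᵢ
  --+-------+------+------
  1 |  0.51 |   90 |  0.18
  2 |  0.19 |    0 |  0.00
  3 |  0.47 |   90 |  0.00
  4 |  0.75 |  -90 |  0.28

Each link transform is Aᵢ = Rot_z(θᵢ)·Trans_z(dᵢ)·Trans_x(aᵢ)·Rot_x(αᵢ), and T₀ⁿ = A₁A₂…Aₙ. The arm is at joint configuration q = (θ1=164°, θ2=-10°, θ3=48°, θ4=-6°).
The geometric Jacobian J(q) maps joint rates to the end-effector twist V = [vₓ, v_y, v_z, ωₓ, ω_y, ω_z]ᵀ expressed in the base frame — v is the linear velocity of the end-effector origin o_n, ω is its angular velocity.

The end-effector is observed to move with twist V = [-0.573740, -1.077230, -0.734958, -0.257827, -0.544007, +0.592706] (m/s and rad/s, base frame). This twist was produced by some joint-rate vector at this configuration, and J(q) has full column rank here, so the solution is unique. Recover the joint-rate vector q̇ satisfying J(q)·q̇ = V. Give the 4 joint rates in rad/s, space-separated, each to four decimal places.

0.7180 -0.3800 -0.2140 0.1590

o_n = [-1.7784, 0.4284, 0.6749]
J₁: ẑ×o_n = [-0.4284, -1.7784, 0.0000], ω = ẑ
J2: z=[0.2756, 0.9613, 0.0000] o=[-0.4902, 0.1406, 0.1800] → [0.4758, -0.1364, 1.3176, 0.2756, 0.9613, 0.0000]
J3: z=[0.2756, 0.9613, 0.0000] o=[-0.6701, 0.1922, 0.1470] → [0.5075, -0.1455, 1.1305, 0.2756, 0.9613, 0.0000]
J4: z=[-0.5918, 0.1697, -0.7880] o=[-1.0261, 0.2942, 0.4364] → [0.1462, 0.7340, 0.0483, -0.5918, 0.1697, -0.7880]
q̇ = J⁺·V = [0.7180, -0.3800, -0.2140, 0.1590]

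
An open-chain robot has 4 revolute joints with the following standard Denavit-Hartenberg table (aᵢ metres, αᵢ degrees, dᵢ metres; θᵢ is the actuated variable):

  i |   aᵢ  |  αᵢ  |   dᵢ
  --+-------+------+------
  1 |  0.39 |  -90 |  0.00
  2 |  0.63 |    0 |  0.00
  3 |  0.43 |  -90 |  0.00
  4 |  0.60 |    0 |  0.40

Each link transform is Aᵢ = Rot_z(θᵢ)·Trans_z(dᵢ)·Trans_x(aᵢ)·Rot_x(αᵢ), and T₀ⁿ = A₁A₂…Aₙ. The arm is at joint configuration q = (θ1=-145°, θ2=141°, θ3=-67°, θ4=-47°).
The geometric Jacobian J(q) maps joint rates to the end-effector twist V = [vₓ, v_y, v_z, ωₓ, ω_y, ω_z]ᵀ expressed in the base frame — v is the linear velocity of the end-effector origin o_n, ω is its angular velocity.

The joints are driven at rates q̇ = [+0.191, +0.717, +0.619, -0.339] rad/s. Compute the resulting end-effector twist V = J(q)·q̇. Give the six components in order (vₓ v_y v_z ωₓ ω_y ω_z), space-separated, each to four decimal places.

o_n = [0.4588, -0.2145, -1.3134]
J₁: ẑ×o_n = [0.2145, 0.4588, -0.0000], ω = ẑ
J2: z=[0.5736, -0.8192, 0.0000] o=[-0.3195, -0.2237, 0.0000] → [1.0759, 0.7533, 0.6428, 0.5736, -0.8192, 0.0000]
J3: z=[0.5736, -0.8192, 0.0000] o=[0.0816, 0.0571, -0.3965] → [0.7511, 0.5259, 0.1532, 0.5736, -0.8192, 0.0000]
J4: z=[0.7874, 0.5514, -0.2756] o=[-0.0155, -0.0109, -0.8098] → [-0.3338, 0.2658, -0.4218, 0.7874, 0.5514, -0.2756]
V = J·q̇ = [1.3905, 0.8632, 0.6987, 0.4994, -1.2813, 0.2844]

1.3905 0.8632 0.6987 0.4994 -1.2813 0.2844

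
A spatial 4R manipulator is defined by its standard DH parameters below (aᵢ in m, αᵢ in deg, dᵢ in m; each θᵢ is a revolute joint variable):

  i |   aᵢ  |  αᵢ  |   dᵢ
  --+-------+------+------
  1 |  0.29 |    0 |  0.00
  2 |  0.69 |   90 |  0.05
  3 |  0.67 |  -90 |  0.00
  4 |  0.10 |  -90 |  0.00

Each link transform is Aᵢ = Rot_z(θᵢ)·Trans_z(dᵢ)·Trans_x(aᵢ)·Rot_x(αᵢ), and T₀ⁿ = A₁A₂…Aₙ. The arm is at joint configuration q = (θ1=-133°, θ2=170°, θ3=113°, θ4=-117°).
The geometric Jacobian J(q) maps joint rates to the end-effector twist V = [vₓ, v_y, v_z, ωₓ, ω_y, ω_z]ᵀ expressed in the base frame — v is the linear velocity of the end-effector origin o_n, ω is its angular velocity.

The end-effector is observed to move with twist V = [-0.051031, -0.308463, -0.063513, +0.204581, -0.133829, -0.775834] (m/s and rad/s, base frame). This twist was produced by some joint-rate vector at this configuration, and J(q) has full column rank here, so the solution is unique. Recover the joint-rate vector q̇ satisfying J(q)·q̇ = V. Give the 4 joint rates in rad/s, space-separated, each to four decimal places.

-0.4970 -0.3140 0.2300 -0.0900

o_n = [0.2120, -0.0149, 0.6249]
J₁: ẑ×o_n = [0.0149, 0.2120, -0.0000], ω = ẑ
J2: z=[0.0000, 0.0000, 1.0000] o=[-0.1978, -0.2121, 0.0000] → [-0.1972, 0.4098, 0.0000, 0.0000, 0.0000, 1.0000]
J3: z=[0.6018, -0.7986, 0.0000] o=[0.3533, 0.2032, 0.0500] → [-0.4592, -0.3460, -0.2441, 0.6018, -0.7986, 0.0000]
J4: z=[-0.7351, -0.5540, -0.3907] o=[0.1442, 0.0456, 0.6667] → [-0.0005, -0.0572, 0.0820, -0.7351, -0.5540, -0.3907]
q̇ = J⁺·V = [-0.4970, -0.3140, 0.2300, -0.0900]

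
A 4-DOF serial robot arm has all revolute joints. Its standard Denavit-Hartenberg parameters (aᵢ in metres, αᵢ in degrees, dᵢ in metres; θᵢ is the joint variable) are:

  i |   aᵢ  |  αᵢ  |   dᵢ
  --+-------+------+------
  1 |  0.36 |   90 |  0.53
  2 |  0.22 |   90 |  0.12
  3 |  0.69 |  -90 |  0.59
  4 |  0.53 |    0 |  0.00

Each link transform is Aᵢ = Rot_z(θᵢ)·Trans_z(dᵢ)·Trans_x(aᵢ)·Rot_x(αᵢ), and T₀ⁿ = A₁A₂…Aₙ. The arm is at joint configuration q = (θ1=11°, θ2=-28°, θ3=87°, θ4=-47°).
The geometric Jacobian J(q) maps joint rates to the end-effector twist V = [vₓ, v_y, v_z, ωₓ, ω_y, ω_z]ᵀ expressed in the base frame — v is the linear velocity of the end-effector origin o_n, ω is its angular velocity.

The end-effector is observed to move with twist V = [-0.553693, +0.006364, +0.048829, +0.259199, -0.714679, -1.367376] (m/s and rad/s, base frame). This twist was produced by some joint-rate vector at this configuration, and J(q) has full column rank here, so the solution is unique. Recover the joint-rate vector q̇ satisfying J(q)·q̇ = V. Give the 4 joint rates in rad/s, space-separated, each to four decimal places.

o_n = [0.3645, -1.1211, -0.4623]
J₁: ẑ×o_n = [1.1211, 0.3645, -0.0000], ω = ẑ
J2: z=[0.1908, -0.9816, 0.0000] o=[0.3534, 0.0687, 0.5300] → [0.9741, 0.1893, -0.2161, 0.1908, -0.9816, 0.0000]
J3: z=[-0.4608, -0.0896, -0.8829] o=[0.5670, -0.0120, 0.4267] → [-0.8996, -0.2309, 0.4930, -0.4608, -0.0896, -0.8829]
J4: z=[-0.8556, -0.2196, 0.4688] o=[0.4578, -0.7352, -0.1112] → [0.2580, -0.3442, 0.3096, -0.8556, -0.2196, 0.4688]
q̇ = J⁺·V = [-0.4110, 0.7800, 0.7890, -0.5540]

-0.4110 0.7800 0.7890 -0.5540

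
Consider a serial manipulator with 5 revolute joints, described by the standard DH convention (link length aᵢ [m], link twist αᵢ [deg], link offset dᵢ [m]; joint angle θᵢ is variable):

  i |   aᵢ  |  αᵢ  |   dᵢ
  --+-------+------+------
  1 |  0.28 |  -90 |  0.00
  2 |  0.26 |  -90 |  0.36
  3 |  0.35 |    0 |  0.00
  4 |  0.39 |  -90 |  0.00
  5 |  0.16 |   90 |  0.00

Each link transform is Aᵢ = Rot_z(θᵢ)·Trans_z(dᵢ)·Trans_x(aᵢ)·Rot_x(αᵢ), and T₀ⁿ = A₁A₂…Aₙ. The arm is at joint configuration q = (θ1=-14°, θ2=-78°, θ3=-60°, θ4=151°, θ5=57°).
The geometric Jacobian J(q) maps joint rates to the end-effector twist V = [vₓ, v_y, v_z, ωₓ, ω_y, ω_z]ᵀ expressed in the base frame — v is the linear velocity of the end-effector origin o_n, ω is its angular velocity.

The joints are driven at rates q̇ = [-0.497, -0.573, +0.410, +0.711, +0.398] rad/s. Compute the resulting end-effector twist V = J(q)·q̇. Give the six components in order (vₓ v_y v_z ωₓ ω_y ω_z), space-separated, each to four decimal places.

-0.3041 -0.0551 -0.4178 0.8467 -0.7945 -1.1193

o_n = [0.2754, 0.1231, 0.4452]
J₁: ẑ×o_n = [-0.1231, 0.2754, 0.0000], ω = ẑ
J2: z=[0.2419, 0.9703, 0.0000] o=[0.2717, -0.0677, 0.0000] → [0.4320, -0.1077, 0.0425, 0.2419, 0.9703, 0.0000]
J3: z=[0.9491, -0.2366, -0.2079] o=[0.4112, 0.2685, 0.2543] → [-0.0754, -0.1530, -0.1702, 0.9491, -0.2366, -0.2079]
J4: z=[0.9491, -0.2366, -0.2079] o=[0.5199, 0.5538, 0.4255] → [-0.0942, 0.0321, -0.4666, 0.9491, -0.2366, -0.2079]
J5: z=[-0.1975, 0.0672, -0.9780] o=[0.4242, 0.1758, 0.4188] → [-0.0498, 0.1507, 0.0204, -0.1975, 0.0672, -0.9780]
V = J·q̇ = [-0.3041, -0.0551, -0.4178, 0.8467, -0.7945, -1.1193]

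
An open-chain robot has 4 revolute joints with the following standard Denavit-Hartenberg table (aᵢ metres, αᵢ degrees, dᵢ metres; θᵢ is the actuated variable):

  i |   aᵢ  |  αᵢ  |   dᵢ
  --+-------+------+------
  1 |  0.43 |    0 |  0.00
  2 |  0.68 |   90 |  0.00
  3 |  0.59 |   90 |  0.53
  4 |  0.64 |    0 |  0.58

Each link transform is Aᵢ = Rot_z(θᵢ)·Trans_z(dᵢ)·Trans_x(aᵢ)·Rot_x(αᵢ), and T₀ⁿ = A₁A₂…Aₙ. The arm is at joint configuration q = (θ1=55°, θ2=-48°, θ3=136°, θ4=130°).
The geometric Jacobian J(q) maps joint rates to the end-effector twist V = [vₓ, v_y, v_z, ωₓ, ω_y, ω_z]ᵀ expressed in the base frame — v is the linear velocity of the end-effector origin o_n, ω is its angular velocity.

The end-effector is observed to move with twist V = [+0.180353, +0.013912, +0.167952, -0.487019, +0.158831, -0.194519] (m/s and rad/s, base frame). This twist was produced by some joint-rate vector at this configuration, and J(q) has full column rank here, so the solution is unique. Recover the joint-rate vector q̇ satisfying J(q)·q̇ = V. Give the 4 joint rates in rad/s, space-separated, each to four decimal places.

o_n = [1.3183, -0.5441, 0.5413]
J₁: ẑ×o_n = [0.5441, 1.3183, -0.0000], ω = ẑ
J2: z=[0.0000, 0.0000, 1.0000] o=[0.2466, 0.3522, 0.0000] → [0.8963, 1.0716, -0.0000, 0.0000, 0.0000, 1.0000]
J3: z=[0.1219, -0.9925, 0.0000] o=[0.9216, 0.4351, 0.0000] → [-0.5373, -0.0660, 0.2744, 0.1219, -0.9925, 0.0000]
J4: z=[0.6895, 0.0847, 0.7193] o=[0.5649, -0.1427, 0.4098] → [0.2999, 0.4513, -0.3406, 0.6895, 0.0847, 0.7193]
q̇ = J⁺·V = [-0.0220, 0.3080, -0.2170, -0.6680]

-0.0220 0.3080 -0.2170 -0.6680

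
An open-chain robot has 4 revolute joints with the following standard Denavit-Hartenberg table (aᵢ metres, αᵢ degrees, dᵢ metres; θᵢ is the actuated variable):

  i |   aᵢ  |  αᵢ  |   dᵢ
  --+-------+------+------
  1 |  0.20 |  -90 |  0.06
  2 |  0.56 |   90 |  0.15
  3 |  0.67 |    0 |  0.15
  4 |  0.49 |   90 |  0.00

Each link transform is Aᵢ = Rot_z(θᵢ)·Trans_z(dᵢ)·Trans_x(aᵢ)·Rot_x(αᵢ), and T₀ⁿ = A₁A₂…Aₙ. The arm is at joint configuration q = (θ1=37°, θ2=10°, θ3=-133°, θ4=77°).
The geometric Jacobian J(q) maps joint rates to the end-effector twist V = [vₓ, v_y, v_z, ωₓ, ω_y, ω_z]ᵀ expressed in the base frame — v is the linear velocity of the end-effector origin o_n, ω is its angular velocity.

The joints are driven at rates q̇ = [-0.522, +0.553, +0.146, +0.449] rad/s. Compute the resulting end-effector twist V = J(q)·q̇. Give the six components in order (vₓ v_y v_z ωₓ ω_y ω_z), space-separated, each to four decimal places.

o_n = [0.9262, -0.2365, 0.1422]
J₁: ẑ×o_n = [0.2365, 0.9262, -0.0000], ω = ẑ
J2: z=[-0.6018, 0.7986, 0.0000] o=[0.1597, 0.1204, 0.0600] → [0.0657, 0.0495, -0.3974, -0.6018, 0.7986, 0.0000]
J3: z=[0.1387, 0.1045, 0.9848] o=[0.5099, 0.5721, -0.0372] → [0.8150, 0.3851, -0.1556, 0.1387, 0.1045, 0.9848]
J4: z=[0.1387, 0.1045, 0.9848] o=[0.4662, -0.0744, 0.1898] → [0.1546, 0.4596, -0.0705, 0.1387, 0.1045, 0.9848]
V = J·q̇ = [0.1013, -0.1935, -0.2741, -0.2503, 0.5038, 0.0640]

0.1013 -0.1935 -0.2741 -0.2503 0.5038 0.0640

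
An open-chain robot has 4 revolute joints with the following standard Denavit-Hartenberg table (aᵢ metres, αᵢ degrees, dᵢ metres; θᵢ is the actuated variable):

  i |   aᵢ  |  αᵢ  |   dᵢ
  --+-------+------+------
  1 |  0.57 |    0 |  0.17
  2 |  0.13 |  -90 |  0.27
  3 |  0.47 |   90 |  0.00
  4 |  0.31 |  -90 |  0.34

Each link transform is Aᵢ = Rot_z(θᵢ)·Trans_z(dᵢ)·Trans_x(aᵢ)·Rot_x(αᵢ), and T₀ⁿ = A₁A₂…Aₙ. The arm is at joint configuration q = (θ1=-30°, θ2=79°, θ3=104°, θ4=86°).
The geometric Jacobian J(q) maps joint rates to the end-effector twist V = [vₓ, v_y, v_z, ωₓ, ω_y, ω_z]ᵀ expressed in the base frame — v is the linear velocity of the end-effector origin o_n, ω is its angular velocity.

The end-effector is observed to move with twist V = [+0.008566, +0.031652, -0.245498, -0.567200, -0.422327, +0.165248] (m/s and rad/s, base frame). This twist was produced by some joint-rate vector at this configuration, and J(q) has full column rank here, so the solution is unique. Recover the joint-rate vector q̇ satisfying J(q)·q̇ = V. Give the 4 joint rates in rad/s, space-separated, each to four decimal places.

0.2950 -0.3020 0.1510 -0.7120

o_n = [0.4839, 0.1752, -0.1193]
J₁: ẑ×o_n = [-0.1752, 0.4839, 0.0000], ω = ẑ
J2: z=[0.0000, 0.0000, 1.0000] o=[0.4936, -0.2850, 0.1700] → [-0.4602, -0.0097, 0.0000, 0.0000, 0.0000, 1.0000]
J3: z=[-0.7547, 0.6561, 0.0000] o=[0.5789, -0.1869, 0.4400] → [-0.3669, -0.4221, -0.2110, -0.7547, 0.6561, 0.0000]
J4: z=[0.6366, 0.7323, -0.2419] o=[0.5043, -0.2727, -0.0160] → [0.0328, 0.0706, 0.3001, 0.6366, 0.7323, -0.2419]
q̇ = J⁺·V = [0.2950, -0.3020, 0.1510, -0.7120]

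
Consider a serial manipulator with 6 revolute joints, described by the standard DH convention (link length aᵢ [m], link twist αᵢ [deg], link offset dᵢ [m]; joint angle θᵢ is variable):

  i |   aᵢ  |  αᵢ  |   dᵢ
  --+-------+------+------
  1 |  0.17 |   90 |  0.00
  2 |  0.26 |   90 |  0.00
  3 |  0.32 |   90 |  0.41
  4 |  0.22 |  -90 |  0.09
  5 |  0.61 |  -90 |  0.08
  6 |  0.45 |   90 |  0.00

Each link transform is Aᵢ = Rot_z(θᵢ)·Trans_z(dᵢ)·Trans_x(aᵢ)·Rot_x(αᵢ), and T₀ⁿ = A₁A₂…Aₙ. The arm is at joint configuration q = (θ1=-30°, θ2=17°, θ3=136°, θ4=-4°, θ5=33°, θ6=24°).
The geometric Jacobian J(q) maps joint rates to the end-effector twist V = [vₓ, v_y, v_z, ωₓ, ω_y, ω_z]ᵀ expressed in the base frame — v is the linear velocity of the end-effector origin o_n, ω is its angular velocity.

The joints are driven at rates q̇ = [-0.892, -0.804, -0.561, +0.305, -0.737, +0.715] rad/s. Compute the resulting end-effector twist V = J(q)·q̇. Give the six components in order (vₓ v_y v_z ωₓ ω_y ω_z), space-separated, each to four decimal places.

-0.7479 -0.4745 0.9263 0.4320 1.2766 0.3543

o_n = [-0.9868, -0.1553, -0.5323]
J₁: ẑ×o_n = [0.1553, -0.9868, 0.0000], ω = ẑ
J2: z=[-0.5000, -0.8660, 0.0000] o=[0.1472, -0.0850, 0.0000] → [0.4609, -0.2661, -0.9470, -0.5000, -0.8660, 0.0000]
J3: z=[0.2532, -0.1462, -0.9563] o=[0.3626, -0.2093, 0.0760] → [0.1406, 1.4444, -0.1836, 0.2532, -0.1462, -0.9563]
J4: z=[0.2156, -0.9551, 0.2031] o=[0.1646, -0.3517, -0.3834] → [0.1023, -0.2017, -1.0574, 0.2156, -0.9551, 0.2031]
J5: z=[0.1868, -0.1638, -0.9686] o=[-0.0269, -0.4920, -0.3966] → [0.3484, 0.9552, -0.0943, 0.1868, -0.1638, -0.9686]
J6: z=[0.3412, 0.9355, -0.0924] o=[-0.5739, -0.3140, -0.6147] → [0.0918, 0.0100, 0.4404, 0.3412, 0.9355, -0.0924]
V = J·q̇ = [-0.7479, -0.4745, 0.9263, 0.4320, 1.2766, 0.3543]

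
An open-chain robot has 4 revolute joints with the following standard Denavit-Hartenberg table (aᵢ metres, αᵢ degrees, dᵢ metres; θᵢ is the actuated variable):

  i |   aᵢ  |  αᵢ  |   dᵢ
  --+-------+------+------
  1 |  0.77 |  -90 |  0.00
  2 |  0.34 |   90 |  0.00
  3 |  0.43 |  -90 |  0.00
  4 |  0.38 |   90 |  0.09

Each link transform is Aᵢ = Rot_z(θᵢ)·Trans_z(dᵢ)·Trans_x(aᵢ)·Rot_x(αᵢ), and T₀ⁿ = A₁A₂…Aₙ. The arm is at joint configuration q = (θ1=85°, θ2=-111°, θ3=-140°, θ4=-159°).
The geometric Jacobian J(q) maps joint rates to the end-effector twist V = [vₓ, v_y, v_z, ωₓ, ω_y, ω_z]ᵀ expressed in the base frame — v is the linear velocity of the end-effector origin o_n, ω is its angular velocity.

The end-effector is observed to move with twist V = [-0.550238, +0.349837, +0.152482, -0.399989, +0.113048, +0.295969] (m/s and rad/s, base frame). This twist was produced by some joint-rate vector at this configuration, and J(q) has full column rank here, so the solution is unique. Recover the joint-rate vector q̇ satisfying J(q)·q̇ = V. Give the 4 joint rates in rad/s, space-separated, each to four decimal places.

o_n = [0.1623, 0.5087, 0.2688]
J₁: ẑ×o_n = [-0.5087, 0.1623, 0.0000], ω = ẑ
J2: z=[-0.9962, 0.0872, 0.0000] o=[0.0671, 0.7671, 0.0000] → [0.0234, 0.2678, 0.2491, -0.9962, 0.0872, 0.0000]
J3: z=[-0.0814, -0.9300, -0.3584] o=[0.0565, 0.6457, 0.3174] → [-0.0039, -0.0419, 0.1095, -0.0814, -0.9300, -0.3584]
J4: z=[0.7431, -0.2962, 0.6001] o=[0.3421, 0.7392, 0.0099] → [0.0616, -0.3003, -0.2245, 0.7431, -0.2962, 0.6001]
q̇ = J⁺·V = [0.9450, -0.3470, 0.1600, -0.9860]

0.9450 -0.3470 0.1600 -0.9860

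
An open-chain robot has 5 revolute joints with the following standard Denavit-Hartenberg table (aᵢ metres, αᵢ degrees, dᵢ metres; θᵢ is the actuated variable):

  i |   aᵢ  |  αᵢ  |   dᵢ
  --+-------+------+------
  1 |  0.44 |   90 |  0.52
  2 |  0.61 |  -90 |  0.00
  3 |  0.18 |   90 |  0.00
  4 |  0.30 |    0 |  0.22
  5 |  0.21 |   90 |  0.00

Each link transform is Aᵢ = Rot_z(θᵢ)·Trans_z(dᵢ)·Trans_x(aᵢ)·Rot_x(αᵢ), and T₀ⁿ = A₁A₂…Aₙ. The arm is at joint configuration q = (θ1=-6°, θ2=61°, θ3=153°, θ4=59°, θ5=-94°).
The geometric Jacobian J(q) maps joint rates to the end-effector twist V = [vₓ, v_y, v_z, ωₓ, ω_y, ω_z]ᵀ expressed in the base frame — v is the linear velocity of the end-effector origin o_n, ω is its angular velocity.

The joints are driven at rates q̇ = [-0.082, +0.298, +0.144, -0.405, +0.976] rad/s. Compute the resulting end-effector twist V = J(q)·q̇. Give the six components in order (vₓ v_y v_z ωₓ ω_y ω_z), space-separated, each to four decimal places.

-0.1877 0.0110 -0.1694 0.0218 0.2096 0.2145

o_n = [0.4879, 0.3771, 0.8124]
J₁: ẑ×o_n = [-0.3771, 0.4879, 0.0000], ω = ẑ
J2: z=[-0.1045, -0.9945, 0.0000] o=[0.4376, -0.0460, 0.5200] → [-0.2908, 0.0306, 0.0058, -0.1045, -0.9945, 0.0000]
J3: z=[-0.8698, 0.0914, 0.4848] o=[0.7317, -0.0769, 1.0535] → [-0.2421, -0.3279, -0.3726, -0.8698, 0.0914, 0.4848]
J4: z=[0.3120, 0.8631, 0.3971] o=[0.6629, 0.0125, 0.9132] → [-0.2318, -0.0380, 0.2648, 0.3120, 0.8631, 0.3971]
J5: z=[0.3120, 0.8631, 0.3971] o=[0.4488, 0.3026, 1.0049] → [-0.1957, 0.0755, -0.0105, 0.3120, 0.8631, 0.3971]
V = J·q̇ = [-0.1877, 0.0110, -0.1694, 0.0218, 0.2096, 0.2145]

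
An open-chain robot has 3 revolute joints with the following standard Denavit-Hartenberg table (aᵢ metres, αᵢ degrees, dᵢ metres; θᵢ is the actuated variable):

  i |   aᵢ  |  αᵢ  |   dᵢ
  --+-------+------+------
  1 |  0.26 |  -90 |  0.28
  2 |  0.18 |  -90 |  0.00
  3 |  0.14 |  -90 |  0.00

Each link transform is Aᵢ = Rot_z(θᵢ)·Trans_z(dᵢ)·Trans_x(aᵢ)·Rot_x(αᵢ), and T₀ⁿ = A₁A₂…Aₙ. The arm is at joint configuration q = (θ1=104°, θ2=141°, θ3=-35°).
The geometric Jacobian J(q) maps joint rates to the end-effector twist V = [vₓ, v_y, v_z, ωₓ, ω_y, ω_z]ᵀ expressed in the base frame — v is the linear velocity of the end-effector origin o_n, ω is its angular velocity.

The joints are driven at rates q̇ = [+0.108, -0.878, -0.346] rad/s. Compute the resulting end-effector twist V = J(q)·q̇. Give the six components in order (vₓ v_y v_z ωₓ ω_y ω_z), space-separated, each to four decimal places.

-0.0843 0.1601 -0.1836 0.7992 0.4237 -0.1609

o_n = [-0.0854, 0.0106, 0.0946]
J₁: ẑ×o_n = [-0.0106, -0.0854, 0.0000], ω = ẑ
J2: z=[-0.9703, -0.2419, 0.0000] o=[-0.0629, 0.2523, 0.2800] → [0.0449, -0.1799, 0.2290, -0.9703, -0.2419, 0.0000]
J3: z=[0.1522, -0.6106, 0.7771] o=[-0.0291, 0.1165, 0.1667] → [0.1264, -0.0328, -0.0505, 0.1522, -0.6106, 0.7771]
V = J·q̇ = [-0.0843, 0.1601, -0.1836, 0.7992, 0.4237, -0.1609]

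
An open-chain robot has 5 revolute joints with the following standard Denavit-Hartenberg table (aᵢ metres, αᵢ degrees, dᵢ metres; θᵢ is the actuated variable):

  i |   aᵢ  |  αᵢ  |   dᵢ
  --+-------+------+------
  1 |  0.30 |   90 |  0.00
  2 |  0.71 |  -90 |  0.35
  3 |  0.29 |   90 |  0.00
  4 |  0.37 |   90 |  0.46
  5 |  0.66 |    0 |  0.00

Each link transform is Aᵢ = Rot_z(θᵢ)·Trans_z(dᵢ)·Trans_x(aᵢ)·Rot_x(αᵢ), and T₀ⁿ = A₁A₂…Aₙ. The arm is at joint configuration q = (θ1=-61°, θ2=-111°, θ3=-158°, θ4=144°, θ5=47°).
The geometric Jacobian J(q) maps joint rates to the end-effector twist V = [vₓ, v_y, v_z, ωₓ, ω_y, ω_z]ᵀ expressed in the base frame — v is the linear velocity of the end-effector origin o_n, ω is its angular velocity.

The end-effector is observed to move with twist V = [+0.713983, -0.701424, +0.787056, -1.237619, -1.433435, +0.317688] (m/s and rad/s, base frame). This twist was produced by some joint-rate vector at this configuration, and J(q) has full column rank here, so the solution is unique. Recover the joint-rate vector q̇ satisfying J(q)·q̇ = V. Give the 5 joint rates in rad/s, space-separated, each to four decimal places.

o_n = [0.8222, -0.1137, -0.8292]
J₁: ẑ×o_n = [0.1137, 0.8222, -0.0000], ω = ẑ
J2: z=[-0.8746, -0.4848, 0.0000] o=[0.1454, -0.2624, 0.0000] → [0.4020, -0.7252, 0.1980, -0.8746, -0.4848, 0.0000]
J3: z=[0.4526, -0.8165, -0.3584] o=[-0.2840, -0.2095, -0.6628] → [0.1702, -0.3211, 0.9466, 0.4526, -0.8165, -0.3584]
J4: z=[0.8760, 0.3321, 0.3497] o=[-0.3323, -0.3465, -0.4118] → [-0.2200, 0.7694, -0.1795, 0.8760, 0.3321, 0.3497]
J5: z=[0.2683, -0.9382, 0.2189] o=[0.2189, -0.2299, -0.5880] → [0.2009, 0.1967, 0.5971, 0.2683, -0.9382, 0.2189]
q̇ = J⁺·V = [0.4410, 0.7370, -0.0340, -0.9200, 0.8510]

0.4410 0.7370 -0.0340 -0.9200 0.8510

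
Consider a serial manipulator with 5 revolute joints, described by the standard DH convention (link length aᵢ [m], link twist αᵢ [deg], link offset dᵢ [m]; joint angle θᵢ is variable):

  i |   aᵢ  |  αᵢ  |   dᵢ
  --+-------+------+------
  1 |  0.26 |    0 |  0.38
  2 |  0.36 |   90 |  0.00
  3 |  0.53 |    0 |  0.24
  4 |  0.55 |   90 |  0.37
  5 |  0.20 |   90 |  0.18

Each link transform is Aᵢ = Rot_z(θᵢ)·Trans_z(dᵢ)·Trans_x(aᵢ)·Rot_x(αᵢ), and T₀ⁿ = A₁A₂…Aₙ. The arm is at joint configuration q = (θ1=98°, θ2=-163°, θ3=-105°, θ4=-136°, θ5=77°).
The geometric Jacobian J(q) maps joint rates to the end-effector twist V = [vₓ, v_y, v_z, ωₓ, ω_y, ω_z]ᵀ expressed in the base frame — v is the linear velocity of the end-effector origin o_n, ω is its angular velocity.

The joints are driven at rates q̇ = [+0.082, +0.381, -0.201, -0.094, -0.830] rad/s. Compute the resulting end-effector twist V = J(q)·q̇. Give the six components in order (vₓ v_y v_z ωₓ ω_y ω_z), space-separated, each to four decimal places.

0.2079 -0.3051 0.2077 -0.0394 0.7826 0.0606

o_n = [-0.7269, -0.1659, 0.4757]
J₁: ẑ×o_n = [0.1659, -0.7269, 0.0000], ω = ẑ
J2: z=[0.0000, 0.0000, 1.0000] o=[-0.0362, 0.2575, 0.3800] → [0.4234, -0.6907, 0.0000, 0.0000, 0.0000, 1.0000]
J3: z=[-0.9063, -0.4226, 0.0000] o=[0.1160, -0.0688, 0.3800] → [-0.0405, 0.0867, -0.2682, -0.9063, -0.4226, 0.0000]
J4: z=[-0.9063, -0.4226, 0.0000] o=[-0.1595, -0.0459, -0.1319] → [-0.2568, 0.5507, -0.1310, -0.9063, -0.4226, 0.0000]
J5: z=[0.3696, -0.7927, 0.4848] o=[-0.6076, 0.0394, 0.3491] → [-0.0008, -0.1046, -0.1704, 0.3696, -0.7927, 0.4848]
V = J·q̇ = [0.2079, -0.3051, 0.2077, -0.0394, 0.7826, 0.0606]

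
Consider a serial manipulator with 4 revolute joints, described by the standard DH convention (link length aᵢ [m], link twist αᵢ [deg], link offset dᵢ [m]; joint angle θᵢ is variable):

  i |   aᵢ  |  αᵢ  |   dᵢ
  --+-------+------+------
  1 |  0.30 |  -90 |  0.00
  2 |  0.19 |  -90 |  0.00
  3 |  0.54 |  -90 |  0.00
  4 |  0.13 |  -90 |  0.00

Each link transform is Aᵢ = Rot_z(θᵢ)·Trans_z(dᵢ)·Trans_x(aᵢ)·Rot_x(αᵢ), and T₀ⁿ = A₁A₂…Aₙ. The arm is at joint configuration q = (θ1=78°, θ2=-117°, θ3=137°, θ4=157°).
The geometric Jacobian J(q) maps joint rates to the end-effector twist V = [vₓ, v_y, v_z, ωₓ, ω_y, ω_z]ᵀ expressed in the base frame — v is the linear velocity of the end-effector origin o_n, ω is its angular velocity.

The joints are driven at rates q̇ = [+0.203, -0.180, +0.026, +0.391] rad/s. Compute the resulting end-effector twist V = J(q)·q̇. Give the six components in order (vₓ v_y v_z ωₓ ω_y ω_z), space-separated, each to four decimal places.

-0.0574 0.1345 0.0290 -0.0737 0.1631 -0.0228

o_n = [0.3444, 0.2417, -0.1277]
J₁: ẑ×o_n = [-0.2417, 0.3444, 0.0000], ω = ẑ
J2: z=[-0.9781, 0.2079, 0.0000] o=[0.0624, 0.2934, 0.0000] → [-0.0265, -0.1249, -0.0080, -0.9781, 0.2079, 0.0000]
J3: z=[0.1853, 0.8715, 0.4540] o=[0.0444, 0.2091, 0.1693] → [-0.2736, 0.1912, -0.2554, 0.1853, 0.8715, 0.4540]
J4: z=[-0.6510, 0.4549, -0.6077] o=[0.4419, 0.3079, -0.1826] → [-0.0152, 0.0950, 0.0874, -0.6510, 0.4549, -0.6077]
V = J·q̇ = [-0.0574, 0.1345, 0.0290, -0.0737, 0.1631, -0.0228]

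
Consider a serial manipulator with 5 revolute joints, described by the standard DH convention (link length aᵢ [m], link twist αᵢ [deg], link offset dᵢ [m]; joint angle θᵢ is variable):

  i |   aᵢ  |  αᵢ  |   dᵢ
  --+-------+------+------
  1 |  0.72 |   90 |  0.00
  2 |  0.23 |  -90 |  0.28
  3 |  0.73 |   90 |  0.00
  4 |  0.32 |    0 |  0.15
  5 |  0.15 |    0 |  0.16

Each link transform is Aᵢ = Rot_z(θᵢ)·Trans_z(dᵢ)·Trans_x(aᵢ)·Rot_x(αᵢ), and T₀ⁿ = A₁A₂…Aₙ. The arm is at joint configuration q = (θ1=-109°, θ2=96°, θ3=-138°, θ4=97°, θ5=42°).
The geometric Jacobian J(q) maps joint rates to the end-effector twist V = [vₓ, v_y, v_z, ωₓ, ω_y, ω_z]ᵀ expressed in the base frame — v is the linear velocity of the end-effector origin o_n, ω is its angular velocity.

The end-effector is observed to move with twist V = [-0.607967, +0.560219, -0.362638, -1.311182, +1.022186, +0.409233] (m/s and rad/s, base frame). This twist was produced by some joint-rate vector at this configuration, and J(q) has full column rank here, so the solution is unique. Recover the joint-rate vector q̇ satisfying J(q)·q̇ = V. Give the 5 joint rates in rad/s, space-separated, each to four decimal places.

-0.6590 0.3300 0.4250 -0.6900 -0.9820

o_n = [-0.5260, -0.1877, -0.4481]
J₁: ẑ×o_n = [0.1877, -0.5260, 0.0000], ω = ẑ
J2: z=[-0.9455, 0.3256, 0.0000] o=[-0.2344, -0.6808, 0.0000] → [-0.1459, -0.4237, -0.3712, -0.9455, 0.3256, 0.0000]
J3: z=[0.3238, 0.9403, -0.1045] o=[-0.4913, -0.5669, 0.2287] → [-0.5968, 0.2228, 0.1554, 0.3238, 0.9403, -0.1045]
J4: z=[0.6799, -0.3081, -0.6655] o=[-0.9716, -0.4615, -0.3108] → [0.2244, -0.2032, 0.3234, 0.6799, -0.3081, -0.6655]
J5: z=[0.6799, -0.3081, -0.6655] o=[-0.7412, -0.2146, -0.4150] → [0.0281, -0.1207, 0.0846, 0.6799, -0.3081, -0.6655]
q̇ = J⁺·V = [-0.6590, 0.3300, 0.4250, -0.6900, -0.9820]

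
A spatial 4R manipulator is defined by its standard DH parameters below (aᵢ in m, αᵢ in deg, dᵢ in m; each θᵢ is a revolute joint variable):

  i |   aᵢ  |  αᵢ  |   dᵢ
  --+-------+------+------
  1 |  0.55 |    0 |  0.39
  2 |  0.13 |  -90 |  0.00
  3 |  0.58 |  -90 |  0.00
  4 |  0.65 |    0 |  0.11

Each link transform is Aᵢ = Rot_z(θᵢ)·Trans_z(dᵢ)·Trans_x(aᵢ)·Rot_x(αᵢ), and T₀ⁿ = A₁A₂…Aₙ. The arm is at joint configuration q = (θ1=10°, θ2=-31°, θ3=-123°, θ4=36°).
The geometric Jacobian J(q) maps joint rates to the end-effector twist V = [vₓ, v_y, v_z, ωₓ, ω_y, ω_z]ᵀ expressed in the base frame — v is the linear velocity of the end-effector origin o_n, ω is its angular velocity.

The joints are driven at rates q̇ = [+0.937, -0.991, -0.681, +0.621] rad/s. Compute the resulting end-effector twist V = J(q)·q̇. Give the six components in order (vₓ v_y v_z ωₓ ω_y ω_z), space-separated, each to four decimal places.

-0.7255 0.4239 -0.5463 0.2422 -0.8224 0.2842

o_n = [0.0499, -0.1250, 1.3774]
J₁: ẑ×o_n = [0.1250, 0.0499, -0.0000], ω = ẑ
J2: z=[0.0000, 0.0000, 1.0000] o=[0.5416, 0.0955, 0.3900] → [0.2205, -0.4917, 0.0000, 0.0000, 0.0000, 1.0000]
J3: z=[0.3584, 0.9336, 0.0000] o=[0.6630, 0.0489, 0.3900] → [0.9218, -0.3538, 0.5100, 0.3584, 0.9336, 0.0000]
J4: z=[0.7830, -0.3006, 0.5446] o=[0.3681, 0.1621, 0.8764] → [0.0058, -0.5655, -0.3204, 0.7830, -0.3006, 0.5446]
V = J·q̇ = [-0.7255, 0.4239, -0.5463, 0.2422, -0.8224, 0.2842]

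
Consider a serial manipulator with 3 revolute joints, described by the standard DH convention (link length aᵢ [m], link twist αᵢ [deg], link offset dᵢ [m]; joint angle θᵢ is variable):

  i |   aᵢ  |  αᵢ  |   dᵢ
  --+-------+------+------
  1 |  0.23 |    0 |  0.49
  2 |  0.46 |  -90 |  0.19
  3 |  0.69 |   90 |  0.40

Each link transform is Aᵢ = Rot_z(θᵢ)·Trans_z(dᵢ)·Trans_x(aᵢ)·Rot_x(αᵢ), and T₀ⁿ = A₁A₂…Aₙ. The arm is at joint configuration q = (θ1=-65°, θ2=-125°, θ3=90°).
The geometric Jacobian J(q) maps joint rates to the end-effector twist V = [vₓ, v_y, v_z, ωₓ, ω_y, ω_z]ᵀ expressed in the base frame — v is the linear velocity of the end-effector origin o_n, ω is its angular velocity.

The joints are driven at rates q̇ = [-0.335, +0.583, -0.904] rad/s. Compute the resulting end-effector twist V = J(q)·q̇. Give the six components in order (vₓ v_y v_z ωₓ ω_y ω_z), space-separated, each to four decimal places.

o_n = [-0.4253, -0.5225, -0.0100]
J₁: ẑ×o_n = [0.5225, -0.4253, 0.0000], ω = ẑ
J2: z=[0.0000, 0.0000, 1.0000] o=[0.0972, -0.2085, 0.4900] → [0.3140, -0.5225, 0.0000, 0.0000, 0.0000, 1.0000]
J3: z=[-0.1736, -0.9848, 0.0000] o=[-0.3558, -0.1286, 0.6800] → [0.6795, -0.1198, -0.0000, -0.1736, -0.9848, 0.0000]
V = J·q̇ = [-0.6062, -0.0538, 0.0000, 0.1570, 0.8903, 0.2480]

-0.6062 -0.0538 0.0000 0.1570 0.8903 0.2480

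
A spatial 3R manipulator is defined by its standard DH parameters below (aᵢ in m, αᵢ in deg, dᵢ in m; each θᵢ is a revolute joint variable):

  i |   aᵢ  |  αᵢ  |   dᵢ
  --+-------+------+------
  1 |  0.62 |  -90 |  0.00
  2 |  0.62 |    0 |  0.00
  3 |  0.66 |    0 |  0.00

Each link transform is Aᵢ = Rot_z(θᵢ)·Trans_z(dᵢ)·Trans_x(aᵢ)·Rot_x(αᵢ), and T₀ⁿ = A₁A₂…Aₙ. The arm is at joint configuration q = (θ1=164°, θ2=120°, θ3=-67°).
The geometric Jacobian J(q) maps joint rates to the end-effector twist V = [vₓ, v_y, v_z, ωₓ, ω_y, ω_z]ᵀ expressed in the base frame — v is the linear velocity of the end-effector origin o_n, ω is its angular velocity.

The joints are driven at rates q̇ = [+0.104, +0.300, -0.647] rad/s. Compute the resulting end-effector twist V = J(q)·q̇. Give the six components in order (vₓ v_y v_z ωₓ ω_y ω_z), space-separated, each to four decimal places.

o_n = [-0.6798, 0.1949, -1.0640]
J₁: ẑ×o_n = [-0.1949, -0.6798, 0.0000], ω = ẑ
J2: z=[-0.2756, -0.9613, 0.0000] o=[-0.5960, 0.1709, 0.0000] → [1.0228, -0.2933, -0.0872, -0.2756, -0.9613, 0.0000]
J3: z=[-0.2756, -0.9613, 0.0000] o=[-0.2980, 0.0854, -0.5369] → [0.5067, -0.1453, -0.3972, -0.2756, -0.9613, 0.0000]
V = J·q̇ = [-0.0413, -0.0647, 0.2308, 0.0956, 0.3336, 0.1040]

-0.0413 -0.0647 0.2308 0.0956 0.3336 0.1040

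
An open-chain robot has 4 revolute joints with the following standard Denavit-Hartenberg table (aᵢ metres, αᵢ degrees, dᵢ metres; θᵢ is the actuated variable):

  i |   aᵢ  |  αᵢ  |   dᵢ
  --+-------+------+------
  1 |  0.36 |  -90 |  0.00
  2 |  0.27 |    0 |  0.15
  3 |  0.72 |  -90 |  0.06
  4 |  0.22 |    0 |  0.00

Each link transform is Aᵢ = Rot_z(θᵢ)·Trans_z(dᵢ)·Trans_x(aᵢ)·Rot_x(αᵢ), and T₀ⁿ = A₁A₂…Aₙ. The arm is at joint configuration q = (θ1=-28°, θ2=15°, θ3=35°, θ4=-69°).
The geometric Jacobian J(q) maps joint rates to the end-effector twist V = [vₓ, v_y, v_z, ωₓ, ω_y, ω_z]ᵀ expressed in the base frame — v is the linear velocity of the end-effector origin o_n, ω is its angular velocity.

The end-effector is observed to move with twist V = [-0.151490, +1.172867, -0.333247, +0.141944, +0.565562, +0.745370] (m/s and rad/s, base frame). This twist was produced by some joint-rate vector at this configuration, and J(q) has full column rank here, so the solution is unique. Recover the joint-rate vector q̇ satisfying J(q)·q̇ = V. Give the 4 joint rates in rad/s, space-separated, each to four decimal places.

o_n = [1.1965, -0.1657, -0.6818]
J₁: ẑ×o_n = [0.1657, 1.1965, -0.0000], ω = ẑ
J2: z=[0.4695, 0.8829, 0.0000] o=[0.3179, -0.1690, 0.0000] → [-0.6020, 0.3201, -0.7743, 0.4695, 0.8829, 0.0000]
J3: z=[0.4695, 0.8829, 0.0000] o=[0.6186, -0.1590, -0.0699] → [-0.5403, 0.2873, -0.5135, 0.4695, 0.8829, 0.0000]
J4: z=[-0.6764, 0.3596, -0.6428] o=[1.0554, -0.3233, -0.6214] → [0.0796, -0.1316, -0.1573, -0.6764, 0.3596, -0.6428]
q̇ = J⁺·V = [0.8630, 0.0530, 0.5130, 0.1830]

0.8630 0.0530 0.5130 0.1830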